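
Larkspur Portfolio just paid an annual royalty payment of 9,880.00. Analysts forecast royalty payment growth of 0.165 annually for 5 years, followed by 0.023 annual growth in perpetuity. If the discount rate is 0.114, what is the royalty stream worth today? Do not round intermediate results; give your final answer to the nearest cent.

195542.99

D_1 = 11510.20000
D_2 = 13409.38300
D_3 = 15621.93119
D_4 = 18199.54984
D_5 = 21202.47557
Terminal value at year 5: TV = D_5×(1+g_2)/(r−g_2) = 21690.13250/0.091 = 238353.10444
P_0 = D_1/(1+r)^1 + D_2/(1+r)^2 + D_3/(1+r)^3 + D_4/(1+r)^4 + D_5/(1+r)^5 + TV/(1+r)^5
    = 10332.31598 + 10805.33942 + 11300.01834 + 11817.34413 + 12358.35360 + 138929.62344 = 195542.99491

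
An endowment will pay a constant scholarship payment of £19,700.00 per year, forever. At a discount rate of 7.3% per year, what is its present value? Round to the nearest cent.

Level perpetuity: PV = C / r = £19,700.00 / 0.073 = £269,863.01

£269863.01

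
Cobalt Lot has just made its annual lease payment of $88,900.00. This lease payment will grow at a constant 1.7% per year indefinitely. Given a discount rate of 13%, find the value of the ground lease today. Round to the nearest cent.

D₁ = D₀ × (1 + g) = $88,900.00 × 1.017 = $90,411.3000
Growing perpetuity: P = D₁ / (r − g) = $90,411.3000 / (0.13 − 0.017) = $800,100.00

$800100.00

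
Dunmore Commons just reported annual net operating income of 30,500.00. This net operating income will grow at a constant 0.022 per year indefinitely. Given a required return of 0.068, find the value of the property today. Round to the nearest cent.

677630.43

D₁ = D₀ × (1 + g) = 30,500.00 × 1.022 = 31,171.0000
Growing perpetuity: P = D₁ / (r − g) = 31,171.0000 / (0.068 − 0.022) = 677,630.43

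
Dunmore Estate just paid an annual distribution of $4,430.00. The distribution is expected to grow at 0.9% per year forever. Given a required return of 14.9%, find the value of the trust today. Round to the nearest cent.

D₁ = D₀ × (1 + g) = $4,430.00 × 1.009 = $4,469.8700
Growing perpetuity: P = D₁ / (r − g) = $4,469.8700 / (0.149 − 0.009) = $31,927.64

$31927.64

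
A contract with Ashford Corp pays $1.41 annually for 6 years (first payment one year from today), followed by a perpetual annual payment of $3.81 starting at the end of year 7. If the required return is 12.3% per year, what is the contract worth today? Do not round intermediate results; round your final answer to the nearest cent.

$21.19

PV of 6-year annuity: $1.41 × [1 − (1+0.123)^−6] / 0.123 = 5.74816
Perpetuity value at year 6: $3.81 / 0.123 = 30.97561
PV of perpetuity: 30.97561 / (1+0.123)^6 = 15.44334
Total PV = 5.74816 + 15.44334 = 21.19150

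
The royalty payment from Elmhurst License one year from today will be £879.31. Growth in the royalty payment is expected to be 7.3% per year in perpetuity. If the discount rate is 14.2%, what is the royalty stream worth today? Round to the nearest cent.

£12743.62

Growing perpetuity: P = D₁ / (r − g) = £879.3100 / (0.142 − 0.073) = £12,743.62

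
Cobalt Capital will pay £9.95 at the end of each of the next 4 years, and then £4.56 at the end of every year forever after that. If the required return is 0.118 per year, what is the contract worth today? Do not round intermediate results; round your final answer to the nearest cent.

PV of 4-year annuity: £9.95 × [1 − (1+0.118)^−4] / 0.118 = 30.34937
Perpetuity value at year 4: £4.56 / 0.118 = 38.64407
PV of perpetuity: 38.64407 / (1+0.118)^4 = 24.73521
Total PV = 30.34937 + 24.73521 = 55.08458

£55.08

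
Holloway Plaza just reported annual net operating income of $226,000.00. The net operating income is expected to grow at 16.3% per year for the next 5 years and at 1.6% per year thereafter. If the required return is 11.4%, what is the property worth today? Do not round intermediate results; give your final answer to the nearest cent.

$4193835.99

D_1 = 262838.00000
D_2 = 305680.59400
D_3 = 355506.53082
D_4 = 413454.09535
D_5 = 480847.11289
Terminal value at year 5: TV = D_5×(1+g_2)/(r−g_2) = 488540.66669/0.098 = 4985108.84381
P_0 = D_1/(1+r)^1 + D_2/(1+r)^2 + D_3/(1+r)^3 + D_4/(1+r)^4 + D_5/(1+r)^5 + TV/(1+r)^5
    = 235940.75404 + 246318.75848 + 257153.24606 + 268464.29549 + 280272.86863 + 2905686.06657 = 4193835.98927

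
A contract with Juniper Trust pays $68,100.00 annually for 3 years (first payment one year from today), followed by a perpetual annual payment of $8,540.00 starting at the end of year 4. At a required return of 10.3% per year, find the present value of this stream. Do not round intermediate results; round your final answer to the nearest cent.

PV of 3-year annuity: $68,100.00 × [1 − (1+0.103)^−3] / 0.103 = 168464.15501
Perpetuity value at year 3: $8,540.00 / 0.103 = 82912.62136
PV of perpetuity: 82912.62136 / (1+0.103)^3 = 61786.57314
Total PV = 168464.15501 + 61786.57314 = 230250.72815

$230250.73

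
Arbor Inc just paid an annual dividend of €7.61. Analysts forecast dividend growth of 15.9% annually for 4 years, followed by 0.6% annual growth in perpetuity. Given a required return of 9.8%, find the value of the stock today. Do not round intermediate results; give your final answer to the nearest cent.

D_1 = 8.81999
D_2 = 10.22237
D_3 = 11.84772
D_4 = 13.73151
Terminal value at year 4: TV = D_4×(1+g_2)/(r−g_2) = 13.81390/0.092 = 150.15111
P_0 = D_1/(1+r)^1 + D_2/(1+r)^2 + D_3/(1+r)^3 + D_4/(1+r)^4 + TV/(1+r)^4
    = 8.03278 + 8.47904 + 8.95010 + 9.44733 + 103.30449 = 138.21374

€138.21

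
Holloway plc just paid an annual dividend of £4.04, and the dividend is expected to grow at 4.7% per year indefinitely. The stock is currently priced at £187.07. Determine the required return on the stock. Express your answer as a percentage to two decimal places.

D₁ = £4.04 × 1.047 = £4.2299
P = D₁/(r − g) ⇒ r = D₁/P + g = £4.2299/£187.07 + 0.047 = 0.022611 + 0.047 = 0.069611

6.96%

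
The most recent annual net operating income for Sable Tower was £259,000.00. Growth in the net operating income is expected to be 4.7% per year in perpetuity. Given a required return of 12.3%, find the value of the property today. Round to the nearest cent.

D₁ = D₀ × (1 + g) = £259,000.00 × 1.047 = £271,173.0000
Growing perpetuity: P = D₁ / (r − g) = £271,173.0000 / (0.123 − 0.047) = £3,568,065.79

£3568065.79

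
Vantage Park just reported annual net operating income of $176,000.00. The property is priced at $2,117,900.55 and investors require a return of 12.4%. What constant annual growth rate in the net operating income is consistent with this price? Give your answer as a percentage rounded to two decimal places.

P = D₀(1+g)/(r−g) ⇒ P(r−g) = D₀(1+g) ⇒ g(P+D₀) = P·r − D₀
g = (P·r − D₀)/(P + D₀) = ($2,117,900.55×0.124 − $176,000.00) / ($2,117,900.55 + $176,000.00) = 0.037761

3.78%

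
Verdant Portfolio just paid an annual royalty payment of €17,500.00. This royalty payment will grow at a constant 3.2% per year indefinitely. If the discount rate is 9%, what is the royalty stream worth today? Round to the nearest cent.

D₁ = D₀ × (1 + g) = €17,500.00 × 1.032 = €18,060.0000
Growing perpetuity: P = D₁ / (r − g) = €18,060.0000 / (0.09 − 0.032) = €311,379.31

€311379.31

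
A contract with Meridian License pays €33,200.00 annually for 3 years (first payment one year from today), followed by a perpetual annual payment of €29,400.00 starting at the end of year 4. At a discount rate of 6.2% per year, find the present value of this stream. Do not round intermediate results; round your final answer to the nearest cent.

€484313.52

PV of 3-year annuity: €33,200.00 × [1 − (1+0.062)^−3] / 0.062 = 88416.63408
Perpetuity value at year 3: €29,400.00 / 0.062 = 474193.54839
PV of perpetuity: 474193.54839 / (1+0.062)^3 = 395896.89050
Total PV = 88416.63408 + 395896.89050 = 484313.52458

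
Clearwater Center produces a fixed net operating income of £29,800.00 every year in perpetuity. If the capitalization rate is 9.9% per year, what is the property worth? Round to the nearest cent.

£301010.10

Level perpetuity: PV = C / r = £29,800.00 / 0.099 = £301,010.10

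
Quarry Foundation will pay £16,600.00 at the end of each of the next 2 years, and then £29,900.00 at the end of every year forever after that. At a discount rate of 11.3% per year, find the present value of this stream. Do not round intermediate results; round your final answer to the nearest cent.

£241915.62

PV of 2-year annuity: £16,600.00 × [1 − (1+0.113)^−2] / 0.113 = 28315.04502
Perpetuity value at year 2: £29,900.00 / 0.113 = 264601.76991
PV of perpetuity: 264601.76991 / (1+0.113)^2 = 213600.57437
Total PV = 28315.04502 + 213600.57437 = 241915.61939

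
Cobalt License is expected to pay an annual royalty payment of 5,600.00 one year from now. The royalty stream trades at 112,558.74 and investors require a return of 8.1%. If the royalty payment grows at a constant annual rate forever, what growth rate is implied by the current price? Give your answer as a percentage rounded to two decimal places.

3.12%

P = D₁/(r−g) ⇒ g = r − D₁/P = 0.081 − 5,600.00/112,558.74 = 0.031248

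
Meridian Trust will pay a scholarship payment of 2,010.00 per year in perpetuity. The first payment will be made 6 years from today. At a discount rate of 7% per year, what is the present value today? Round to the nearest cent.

Value at end of year 5: C / r = 2,010.00 / 0.07 = 28,714.2857
Discount to today: PV = 28,714.2857 / (1 + 0.07)^5 = 28,714.2857 / 1.402552 = 20,472.89

20472.89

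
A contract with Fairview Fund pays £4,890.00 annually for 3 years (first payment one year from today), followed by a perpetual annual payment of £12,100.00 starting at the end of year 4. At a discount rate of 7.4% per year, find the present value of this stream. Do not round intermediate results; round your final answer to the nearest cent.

£144729.63

PV of 3-year annuity: £4,890.00 × [1 − (1+0.074)^−3] / 0.074 = 12739.69517
Perpetuity value at year 3: £12,100.00 / 0.074 = 163513.51351
PV of perpetuity: 163513.51351 / (1+0.074)^3 = 131989.93242
Total PV = 12739.69517 + 131989.93242 = 144729.62759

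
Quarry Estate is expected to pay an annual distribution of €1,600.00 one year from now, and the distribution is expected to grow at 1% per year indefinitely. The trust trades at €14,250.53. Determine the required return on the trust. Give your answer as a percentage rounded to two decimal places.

P = D₁/(r − g) ⇒ r = D₁/P + g = €1,600.0000/€14,250.53 + 0.01 = 0.112277 + 0.01 = 0.122277

12.23%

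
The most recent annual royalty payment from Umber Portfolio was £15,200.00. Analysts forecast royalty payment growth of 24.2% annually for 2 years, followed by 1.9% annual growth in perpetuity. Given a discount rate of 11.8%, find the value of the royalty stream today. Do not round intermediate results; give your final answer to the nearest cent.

D_1 = 18878.40000
D_2 = 23446.97280
Terminal value at year 2: TV = D_2×(1+g_2)/(r−g_2) = 23892.46528/0.099 = 241338.03316
P_0 = D_1/(1+r)^1 + D_2/(1+r)^2 + TV/(1+r)^2
    = 16885.86762 + 18758.71877 + 193082.16593 = 228726.75232

£228726.75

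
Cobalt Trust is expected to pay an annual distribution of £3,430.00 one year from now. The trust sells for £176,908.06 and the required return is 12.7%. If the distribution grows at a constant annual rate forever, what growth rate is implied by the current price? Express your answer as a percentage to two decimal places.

10.76%

P = D₁/(r−g) ⇒ g = r − D₁/P = 0.127 − £3,430.00/£176,908.06 = 0.107611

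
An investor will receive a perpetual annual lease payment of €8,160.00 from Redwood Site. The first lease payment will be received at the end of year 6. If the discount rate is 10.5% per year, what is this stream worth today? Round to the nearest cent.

Value at end of year 5: C / r = €8,160.00 / 0.105 = €77,714.2857
Discount to today: PV = €77,714.2857 / (1 + 0.105)^5 = €77,714.2857 / 1.647447 = €47,172.56

€47172.56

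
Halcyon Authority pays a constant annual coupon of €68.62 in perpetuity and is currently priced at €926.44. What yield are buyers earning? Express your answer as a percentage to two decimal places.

P = C/r ⇒ r = C/P = €68.62/€926.44 = 0.074068

7.41%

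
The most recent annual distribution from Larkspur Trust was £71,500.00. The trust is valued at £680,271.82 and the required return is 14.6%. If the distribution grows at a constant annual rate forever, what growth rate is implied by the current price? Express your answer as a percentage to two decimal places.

3.70%

P = D₀(1+g)/(r−g) ⇒ P(r−g) = D₀(1+g) ⇒ g(P+D₀) = P·r − D₀
g = (P·r − D₀)/(P + D₀) = (£680,271.82×0.146 − £71,500.00) / (£680,271.82 + £71,500.00) = 0.037005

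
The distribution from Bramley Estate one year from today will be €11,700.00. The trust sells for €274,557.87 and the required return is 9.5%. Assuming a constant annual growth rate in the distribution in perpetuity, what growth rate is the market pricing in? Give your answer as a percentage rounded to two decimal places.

5.24%

P = D₁/(r−g) ⇒ g = r − D₁/P = 0.095 − €11,700.00/€274,557.87 = 0.052386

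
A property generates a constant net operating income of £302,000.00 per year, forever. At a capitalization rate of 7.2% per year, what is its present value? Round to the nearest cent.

Level perpetuity: PV = C / r = £302,000.00 / 0.072 = £4,194,444.44

£4194444.44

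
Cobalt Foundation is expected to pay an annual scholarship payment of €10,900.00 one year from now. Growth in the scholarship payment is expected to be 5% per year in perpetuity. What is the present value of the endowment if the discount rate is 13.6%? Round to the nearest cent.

€126744.19

Growing perpetuity: P = D₁ / (r − g) = €10,900.0000 / (0.136 − 0.05) = €126,744.19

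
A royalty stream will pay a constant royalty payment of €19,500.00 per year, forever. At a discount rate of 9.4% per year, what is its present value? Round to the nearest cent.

€207446.81

Level perpetuity: PV = C / r = €19,500.00 / 0.094 = €207,446.81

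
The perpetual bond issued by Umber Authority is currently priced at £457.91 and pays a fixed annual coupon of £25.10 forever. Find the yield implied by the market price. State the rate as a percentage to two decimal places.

5.48%

P = C/r ⇒ r = C/P = £25.10/£457.91 = 0.054814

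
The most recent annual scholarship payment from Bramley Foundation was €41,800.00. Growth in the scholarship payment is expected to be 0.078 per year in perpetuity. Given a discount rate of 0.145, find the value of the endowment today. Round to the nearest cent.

€672543.28

D₁ = D₀ × (1 + g) = €41,800.00 × 1.078 = €45,060.4000
Growing perpetuity: P = D₁ / (r − g) = €45,060.4000 / (0.145 − 0.078) = €672,543.28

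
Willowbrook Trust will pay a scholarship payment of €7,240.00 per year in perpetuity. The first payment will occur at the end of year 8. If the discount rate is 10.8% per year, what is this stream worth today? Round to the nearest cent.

€32699.15

Value at end of year 7: C / r = €7,240.00 / 0.108 = €67,037.0370
Discount to today: PV = €67,037.0370 / (1 + 0.108)^7 = €67,037.0370 / 2.050115 = €32,699.15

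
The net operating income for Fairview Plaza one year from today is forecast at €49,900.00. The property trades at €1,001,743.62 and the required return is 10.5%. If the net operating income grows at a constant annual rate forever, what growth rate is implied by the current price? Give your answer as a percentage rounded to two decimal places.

P = D₁/(r−g) ⇒ g = r − D₁/P = 0.105 − €49,900.00/€1,001,743.62 = 0.055187

5.52%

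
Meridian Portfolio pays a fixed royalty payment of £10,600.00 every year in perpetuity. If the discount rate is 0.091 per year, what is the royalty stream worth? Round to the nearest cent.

£116483.52

Level perpetuity: PV = C / r = £10,600.00 / 0.091 = £116,483.52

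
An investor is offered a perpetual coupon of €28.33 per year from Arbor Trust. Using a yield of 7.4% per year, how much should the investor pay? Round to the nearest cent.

€382.84

Level perpetuity: PV = C / r = €28.33 / 0.074 = €382.84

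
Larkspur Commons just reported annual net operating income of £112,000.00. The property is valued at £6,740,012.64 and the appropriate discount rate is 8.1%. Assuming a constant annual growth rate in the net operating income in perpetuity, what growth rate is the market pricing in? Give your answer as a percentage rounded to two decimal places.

6.33%

P = D₀(1+g)/(r−g) ⇒ P(r−g) = D₀(1+g) ⇒ g(P+D₀) = P·r − D₀
g = (P·r − D₀)/(P + D₀) = (£6,740,012.64×0.081 − £112,000.00) / (£6,740,012.64 + £112,000.00) = 0.063330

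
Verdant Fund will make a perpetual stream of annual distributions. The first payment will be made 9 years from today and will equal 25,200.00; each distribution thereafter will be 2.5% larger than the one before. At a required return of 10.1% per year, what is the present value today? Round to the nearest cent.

Value at end of year 8: C₁ / (r − g) = 25,200.00 / (0.101 − 0.025) = 331,578.9474
Discount to today: PV = 331,578.9474 / (1 + 0.101)^8 = 331,578.9474 / 2.159228 = 153,563.64

153563.64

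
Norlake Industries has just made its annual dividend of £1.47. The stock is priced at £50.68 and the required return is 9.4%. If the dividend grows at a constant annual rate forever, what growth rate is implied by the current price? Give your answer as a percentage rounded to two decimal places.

6.32%

P = D₀(1+g)/(r−g) ⇒ P(r−g) = D₀(1+g) ⇒ g(P+D₀) = P·r − D₀
g = (P·r − D₀)/(P + D₀) = (£50.68×0.094 − £1.47) / (£50.68 + £1.47) = 0.063162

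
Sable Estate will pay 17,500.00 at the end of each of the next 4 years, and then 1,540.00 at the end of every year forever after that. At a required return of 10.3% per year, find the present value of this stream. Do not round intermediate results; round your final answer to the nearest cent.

PV of 4-year annuity: 17,500.00 × [1 − (1+0.103)^−4] / 0.103 = 55114.30863
Perpetuity value at year 4: 1,540.00 / 0.103 = 14951.45631
PV of perpetuity: 14951.45631 / (1+0.103)^4 = 10101.39715
Total PV = 55114.30863 + 10101.39715 = 65215.70578

65215.71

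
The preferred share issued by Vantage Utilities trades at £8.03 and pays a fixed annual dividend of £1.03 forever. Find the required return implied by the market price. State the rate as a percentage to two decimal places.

12.83%

P = C/r ⇒ r = C/P = £1.03/£8.03 = 0.128269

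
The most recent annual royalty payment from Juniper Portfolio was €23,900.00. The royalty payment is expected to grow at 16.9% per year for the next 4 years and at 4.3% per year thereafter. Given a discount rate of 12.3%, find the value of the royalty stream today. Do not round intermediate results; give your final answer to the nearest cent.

D_1 = 27939.10000
D_2 = 32660.80790
D_3 = 38180.48444
D_4 = 44632.98630
Terminal value at year 4: TV = D_4×(1+g_2)/(r−g_2) = 46552.20472/0.08 = 581902.55895
P_0 = D_1/(1+r)^1 + D_2/(1+r)^2 + D_3/(1+r)^3 + D_4/(1+r)^4 + TV/(1+r)^4
    = 24878.98486 + 25898.07062 + 26958.89987 + 28063.18250 + 365873.74183 = 471672.87967

€471672.88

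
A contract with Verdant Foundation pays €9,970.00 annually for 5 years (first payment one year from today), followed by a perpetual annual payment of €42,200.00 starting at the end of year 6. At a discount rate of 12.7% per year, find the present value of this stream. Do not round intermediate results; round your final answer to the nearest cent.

PV of 5-year annuity: €9,970.00 × [1 − (1+0.127)^−5] / 0.127 = 35325.00889
Perpetuity value at year 5: €42,200.00 / 0.127 = 332283.46457
PV of perpetuity: 332283.46457 / (1+0.127)^5 = 182763.36676
Total PV = 35325.00889 + 182763.36676 = 218088.37565

€218088.38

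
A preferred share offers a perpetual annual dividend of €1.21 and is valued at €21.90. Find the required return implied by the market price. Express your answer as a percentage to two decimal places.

5.53%

P = C/r ⇒ r = C/P = €1.21/€21.90 = 0.055251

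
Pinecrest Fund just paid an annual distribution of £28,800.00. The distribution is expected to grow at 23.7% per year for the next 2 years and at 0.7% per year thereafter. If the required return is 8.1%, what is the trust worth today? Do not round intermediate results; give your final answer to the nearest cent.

D_1 = 35625.60000
D_2 = 44068.86720
Terminal value at year 2: TV = D_2×(1+g_2)/(r−g_2) = 44377.34927/0.074 = 599693.90906
P_0 = D_1/(1+r)^1 + D_2/(1+r)^2 + TV/(1+r)^2
    = 32956.15171 + 37712.08110 + 513190.07656 = 583858.30937

£583858.31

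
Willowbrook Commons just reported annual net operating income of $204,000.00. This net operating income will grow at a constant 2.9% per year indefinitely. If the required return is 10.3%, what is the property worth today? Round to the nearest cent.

$2836702.70

D₁ = D₀ × (1 + g) = $204,000.00 × 1.029 = $209,916.0000
Growing perpetuity: P = D₁ / (r − g) = $209,916.0000 / (0.103 − 0.029) = $2,836,702.70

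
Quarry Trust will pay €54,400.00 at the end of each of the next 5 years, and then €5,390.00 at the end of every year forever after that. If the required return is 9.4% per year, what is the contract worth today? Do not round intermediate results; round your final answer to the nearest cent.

€246010.05

PV of 5-year annuity: €54,400.00 × [1 − (1+0.094)^−5] / 0.094 = 209419.04327
Perpetuity value at year 5: €5,390.00 / 0.094 = 57340.42553
PV of perpetuity: 57340.42553 / (1+0.094)^5 = 36591.00194
Total PV = 209419.04327 + 36591.00194 = 246010.04521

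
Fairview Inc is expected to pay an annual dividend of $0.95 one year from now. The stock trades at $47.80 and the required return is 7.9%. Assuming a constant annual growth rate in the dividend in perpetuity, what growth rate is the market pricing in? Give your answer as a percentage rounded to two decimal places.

P = D₁/(r−g) ⇒ g = r − D₁/P = 0.079 − $0.95/$47.80 = 0.059126

5.91%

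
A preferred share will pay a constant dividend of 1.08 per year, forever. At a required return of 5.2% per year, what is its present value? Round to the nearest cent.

Level perpetuity: PV = C / r = 1.08 / 0.052 = 20.77

20.77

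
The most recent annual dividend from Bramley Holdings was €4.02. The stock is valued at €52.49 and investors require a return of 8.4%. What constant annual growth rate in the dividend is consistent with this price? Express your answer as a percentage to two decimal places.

0.69%

P = D₀(1+g)/(r−g) ⇒ P(r−g) = D₀(1+g) ⇒ g(P+D₀) = P·r − D₀
g = (P·r − D₀)/(P + D₀) = (€52.49×0.084 − €4.02) / (€52.49 + €4.02) = 0.006887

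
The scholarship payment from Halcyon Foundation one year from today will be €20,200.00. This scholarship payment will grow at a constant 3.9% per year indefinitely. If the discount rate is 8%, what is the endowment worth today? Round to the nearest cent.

€492682.93

Growing perpetuity: P = D₁ / (r − g) = €20,200.0000 / (0.08 − 0.039) = €492,682.93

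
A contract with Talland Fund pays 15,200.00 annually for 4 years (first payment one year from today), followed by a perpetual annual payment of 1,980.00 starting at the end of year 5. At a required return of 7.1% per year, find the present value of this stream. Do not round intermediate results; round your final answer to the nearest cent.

72565.35

PV of 4-year annuity: 15,200.00 × [1 − (1+0.071)^−4] / 0.071 = 51369.59495
Perpetuity value at year 4: 1,980.00 / 0.071 = 27887.32394
PV of perpetuity: 27887.32394 / (1+0.071)^4 = 21195.75829
Total PV = 51369.59495 + 21195.75829 = 72565.35324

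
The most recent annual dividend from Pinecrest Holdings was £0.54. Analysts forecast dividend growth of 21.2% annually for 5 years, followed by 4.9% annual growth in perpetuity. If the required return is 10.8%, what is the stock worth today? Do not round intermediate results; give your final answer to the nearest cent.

D_1 = 0.65448
D_2 = 0.79323
D_3 = 0.96139
D_4 = 1.16521
D_5 = 1.41223
Terminal value at year 5: TV = D_5×(1+g_2)/(r−g_2) = 1.48143/0.059 = 25.10905
P_0 = D_1/(1+r)^1 + D_2/(1+r)^2 + D_3/(1+r)^3 + D_4/(1+r)^4 + D_5/(1+r)^5 + TV/(1+r)^5
    = 0.59069 + 0.64613 + 0.70678 + 0.77312 + 0.84568 + 15.03597 = 18.59837

£18.60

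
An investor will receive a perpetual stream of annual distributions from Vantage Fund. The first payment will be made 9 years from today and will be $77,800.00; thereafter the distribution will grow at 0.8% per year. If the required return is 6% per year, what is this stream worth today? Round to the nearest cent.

Value at end of year 8: C₁ / (r − g) = $77,800.00 / (0.06 − 0.008) = $1,496,153.8462
Discount to today: PV = $1,496,153.8462 / (1 + 0.06)^8 = $1,496,153.8462 / 1.593848 = $938,705.43

$938705.43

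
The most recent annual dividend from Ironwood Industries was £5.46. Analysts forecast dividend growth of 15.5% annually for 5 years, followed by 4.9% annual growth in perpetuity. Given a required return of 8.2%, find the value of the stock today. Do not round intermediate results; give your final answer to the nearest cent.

£273.91

D_1 = 6.30630
D_2 = 7.28378
D_3 = 8.41276
D_4 = 9.71674
D_5 = 11.22283
Terminal value at year 5: TV = D_5×(1+g_2)/(r−g_2) = 11.77275/0.033 = 356.75011
P_0 = D_1/(1+r)^1 + D_2/(1+r)^2 + D_3/(1+r)^3 + D_4/(1+r)^4 + D_5/(1+r)^5 + TV/(1+r)^5
    = 5.82837 + 6.22160 + 6.64136 + 7.08943 + 7.56774 + 240.56243 = 273.91094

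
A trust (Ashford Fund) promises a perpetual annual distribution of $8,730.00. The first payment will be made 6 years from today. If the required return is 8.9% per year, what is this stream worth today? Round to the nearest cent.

$64044.94

Value at end of year 5: C / r = $8,730.00 / 0.089 = $98,089.8876
Discount to today: PV = $98,089.8876 / (1 + 0.089)^5 = $98,089.8876 / 1.531579 = $64,044.94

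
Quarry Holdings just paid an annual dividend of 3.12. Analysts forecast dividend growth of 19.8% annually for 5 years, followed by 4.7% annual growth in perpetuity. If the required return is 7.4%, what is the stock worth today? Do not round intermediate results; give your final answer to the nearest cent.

D_1 = 3.73776
D_2 = 4.47784
D_3 = 5.36445
D_4 = 6.42661
D_5 = 7.69908
Terminal value at year 5: TV = D_5×(1+g_2)/(r−g_2) = 8.06093/0.027 = 298.55311
P_0 = D_1/(1+r)^1 + D_2/(1+r)^2 + D_3/(1+r)^3 + D_4/(1+r)^4 + D_5/(1+r)^5 + TV/(1+r)^5
    = 3.48022 + 3.88204 + 4.33024 + 4.83020 + 5.38787 + 208.92971 = 230.84028

230.84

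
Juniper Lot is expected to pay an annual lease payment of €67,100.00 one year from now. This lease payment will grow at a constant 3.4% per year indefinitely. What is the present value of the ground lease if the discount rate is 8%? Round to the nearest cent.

€1458695.65

Growing perpetuity: P = D₁ / (r − g) = €67,100.0000 / (0.08 − 0.034) = €1,458,695.65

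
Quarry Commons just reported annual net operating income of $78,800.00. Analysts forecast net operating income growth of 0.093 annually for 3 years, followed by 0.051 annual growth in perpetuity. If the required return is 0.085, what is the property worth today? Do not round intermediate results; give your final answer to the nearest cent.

$2730029.05

D_1 = 86128.40000
D_2 = 94138.34120
D_3 = 102893.20693
Terminal value at year 3: TV = D_3×(1+g_2)/(r−g_2) = 108140.76049/0.034 = 3180610.60250
P_0 = D_1/(1+r)^1 + D_2/(1+r)^2 + D_3/(1+r)^3 + TV/(1+r)^3
    = 79381.01382 + 79966.31162 + 80555.92498 + 2490125.79865 = 2730029.04908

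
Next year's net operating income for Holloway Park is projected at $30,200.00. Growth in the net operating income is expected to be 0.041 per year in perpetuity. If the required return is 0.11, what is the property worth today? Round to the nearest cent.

Growing perpetuity: P = D₁ / (r − g) = $30,200.0000 / (0.11 − 0.041) = $437,681.16

$437681.16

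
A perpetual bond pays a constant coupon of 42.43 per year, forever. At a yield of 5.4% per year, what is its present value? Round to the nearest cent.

Level perpetuity: PV = C / r = 42.43 / 0.054 = 785.74

785.74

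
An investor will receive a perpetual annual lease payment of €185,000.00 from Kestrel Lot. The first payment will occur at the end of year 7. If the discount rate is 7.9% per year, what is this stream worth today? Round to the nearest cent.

Value at end of year 6: C / r = €185,000.00 / 0.079 = €2,341,772.1519
Discount to today: PV = €2,341,772.1519 / (1 + 0.079)^6 = €2,341,772.1519 / 1.578079 = €1,483,938.73

€1483938.73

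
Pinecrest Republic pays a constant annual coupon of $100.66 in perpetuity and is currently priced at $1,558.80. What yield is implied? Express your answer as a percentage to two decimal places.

P = C/r ⇒ r = C/P = $100.66/$1,558.80 = 0.064575

6.46%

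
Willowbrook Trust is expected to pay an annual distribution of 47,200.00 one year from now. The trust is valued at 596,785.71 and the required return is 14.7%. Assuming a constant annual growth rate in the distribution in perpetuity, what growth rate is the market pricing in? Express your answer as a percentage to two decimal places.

P = D₁/(r−g) ⇒ g = r − D₁/P = 0.147 − 47,200.00/596,785.71 = 0.067910

6.79%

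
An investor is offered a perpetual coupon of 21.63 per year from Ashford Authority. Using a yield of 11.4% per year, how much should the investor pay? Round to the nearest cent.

Level perpetuity: PV = C / r = 21.63 / 0.114 = 189.74

189.74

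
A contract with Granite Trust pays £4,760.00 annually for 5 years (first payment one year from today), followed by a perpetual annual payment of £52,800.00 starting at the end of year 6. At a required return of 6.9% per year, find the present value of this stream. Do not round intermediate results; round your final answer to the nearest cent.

PV of 5-year annuity: £4,760.00 × [1 − (1+0.069)^−5] / 0.069 = 19569.30840
Perpetuity value at year 5: £52,800.00 / 0.069 = 765217.39130
PV of perpetuity: 765217.39130 / (1+0.069)^5 = 548146.07129
Total PV = 19569.30840 + 548146.07129 = 567715.37969

£567715.38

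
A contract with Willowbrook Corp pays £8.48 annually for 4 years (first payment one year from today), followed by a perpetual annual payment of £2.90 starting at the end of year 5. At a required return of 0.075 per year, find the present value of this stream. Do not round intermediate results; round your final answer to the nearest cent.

£57.36

PV of 4-year annuity: £8.48 × [1 − (1+0.075)^−4] / 0.075 = 28.40229
Perpetuity value at year 4: £2.90 / 0.075 = 38.66667
PV of perpetuity: 38.66667 / (1+0.075)^4 = 28.95362
Total PV = 28.40229 + 28.95362 = 57.35591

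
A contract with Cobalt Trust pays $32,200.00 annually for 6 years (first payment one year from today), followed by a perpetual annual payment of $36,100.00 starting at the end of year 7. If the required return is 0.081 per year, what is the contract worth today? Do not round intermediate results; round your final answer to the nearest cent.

PV of 6-year annuity: $32,200.00 × [1 − (1+0.081)^−6] / 0.081 = 148406.22135
Perpetuity value at year 6: $36,100.00 / 0.081 = 445679.01235
PV of perpetuity: 445679.01235 / (1+0.081)^6 = 279298.12444
Total PV = 148406.22135 + 279298.12444 = 427704.34579

$427704.35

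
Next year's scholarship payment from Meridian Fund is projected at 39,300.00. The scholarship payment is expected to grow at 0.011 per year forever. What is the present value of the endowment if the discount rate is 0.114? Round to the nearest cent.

381553.40

Growing perpetuity: P = D₁ / (r − g) = 39,300.0000 / (0.114 − 0.011) = 381,553.40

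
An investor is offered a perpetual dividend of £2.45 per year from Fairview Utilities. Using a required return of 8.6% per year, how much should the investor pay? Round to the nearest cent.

£28.49

Level perpetuity: PV = C / r = £2.45 / 0.086 = £28.49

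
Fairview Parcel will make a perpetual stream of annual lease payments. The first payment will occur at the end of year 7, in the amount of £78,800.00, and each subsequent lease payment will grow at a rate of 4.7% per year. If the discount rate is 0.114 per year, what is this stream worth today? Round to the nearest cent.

£615375.60

Value at end of year 6: C₁ / (r − g) = £78,800.00 / (0.114 − 0.047) = £1,176,119.4030
Discount to today: PV = £1,176,119.4030 / (1 + 0.114)^6 = £1,176,119.4030 / 1.911222 = £615,375.60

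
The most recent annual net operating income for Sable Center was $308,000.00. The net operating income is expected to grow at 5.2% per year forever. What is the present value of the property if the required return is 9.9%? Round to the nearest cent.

$6893957.45

D₁ = D₀ × (1 + g) = $308,000.00 × 1.052 = $324,016.0000
Growing perpetuity: P = D₁ / (r − g) = $324,016.0000 / (0.099 − 0.052) = $6,893,957.45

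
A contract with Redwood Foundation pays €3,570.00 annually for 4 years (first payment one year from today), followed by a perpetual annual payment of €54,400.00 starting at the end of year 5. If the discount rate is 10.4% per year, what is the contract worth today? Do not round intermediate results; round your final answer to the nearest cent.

PV of 4-year annuity: €3,570.00 × [1 − (1+0.104)^−4] / 0.104 = 11219.12397
Perpetuity value at year 4: €54,400.00 / 0.104 = 523076.92308
PV of perpetuity: 523076.92308 / (1+0.104)^4 = 352118.84353
Total PV = 11219.12397 + 352118.84353 = 363337.96750

€363337.97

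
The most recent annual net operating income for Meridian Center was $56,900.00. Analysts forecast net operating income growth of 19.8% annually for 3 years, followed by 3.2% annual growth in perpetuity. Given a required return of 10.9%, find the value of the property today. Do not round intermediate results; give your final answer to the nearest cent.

D_1 = 68166.20000
D_2 = 81663.10760
D_3 = 97832.40290
Terminal value at year 3: TV = D_3×(1+g_2)/(r−g_2) = 100963.03980/0.077 = 1311208.30906
P_0 = D_1/(1+r)^1 + D_2/(1+r)^2 + D_3/(1+r)^3 + TV/(1+r)^3
    = 61466.36610 + 66399.19439 + 71727.89439 + 961340.09111 = 1160933.54599

$1160933.55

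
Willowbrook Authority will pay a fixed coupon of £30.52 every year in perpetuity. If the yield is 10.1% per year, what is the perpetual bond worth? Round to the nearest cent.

Level perpetuity: PV = C / r = £30.52 / 0.101 = £302.18

£302.18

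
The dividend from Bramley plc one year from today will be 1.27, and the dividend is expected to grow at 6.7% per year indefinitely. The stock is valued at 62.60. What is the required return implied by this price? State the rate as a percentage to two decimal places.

8.73%

P = D₁/(r − g) ⇒ r = D₁/P + g = 1.2700/62.60 + 0.067 = 0.020288 + 0.067 = 0.087288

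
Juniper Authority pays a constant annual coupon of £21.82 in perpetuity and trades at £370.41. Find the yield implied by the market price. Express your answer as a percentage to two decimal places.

P = C/r ⇒ r = C/P = £21.82/£370.41 = 0.058908

5.89%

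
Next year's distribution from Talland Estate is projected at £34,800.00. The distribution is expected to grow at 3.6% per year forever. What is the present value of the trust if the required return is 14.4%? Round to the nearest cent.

£322222.22

Growing perpetuity: P = D₁ / (r − g) = £34,800.0000 / (0.144 − 0.036) = £322,222.22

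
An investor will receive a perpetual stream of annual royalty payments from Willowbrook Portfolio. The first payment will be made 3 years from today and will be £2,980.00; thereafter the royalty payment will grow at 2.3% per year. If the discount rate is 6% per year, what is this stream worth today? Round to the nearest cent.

£71680.79

Value at end of year 2: C₁ / (r − g) = £2,980.00 / (0.06 − 0.023) = £80,540.5405
Discount to today: PV = £80,540.5405 / (1 + 0.06)^2 = £80,540.5405 / 1.123600 = £71,680.79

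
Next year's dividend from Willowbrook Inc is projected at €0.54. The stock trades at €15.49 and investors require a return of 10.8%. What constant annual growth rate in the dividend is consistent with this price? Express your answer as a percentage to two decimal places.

P = D₁/(r−g) ⇒ g = r − D₁/P = 0.108 − €0.54/€15.49 = 0.073139

7.31%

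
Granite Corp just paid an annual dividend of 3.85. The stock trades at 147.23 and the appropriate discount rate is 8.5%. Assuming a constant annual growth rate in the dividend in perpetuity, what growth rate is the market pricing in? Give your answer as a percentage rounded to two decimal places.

5.74%

P = D₀(1+g)/(r−g) ⇒ P(r−g) = D₀(1+g) ⇒ g(P+D₀) = P·r − D₀
g = (P·r − D₀)/(P + D₀) = (147.23×0.085 − 3.85) / (147.23 + 3.85) = 0.057351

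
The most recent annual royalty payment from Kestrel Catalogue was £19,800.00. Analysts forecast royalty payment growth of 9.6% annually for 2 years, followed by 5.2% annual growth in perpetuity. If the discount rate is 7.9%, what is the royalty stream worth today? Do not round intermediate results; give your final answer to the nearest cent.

£836508.37

D_1 = 21700.80000
D_2 = 23784.07680
Terminal value at year 2: TV = D_2×(1+g_2)/(r−g_2) = 25020.84879/0.027 = 926698.10347
P_0 = D_1/(1+r)^1 + D_2/(1+r)^2 + TV/(1+r)^2
    = 20111.95551 + 20428.82599 + 795967.59044 = 836508.37195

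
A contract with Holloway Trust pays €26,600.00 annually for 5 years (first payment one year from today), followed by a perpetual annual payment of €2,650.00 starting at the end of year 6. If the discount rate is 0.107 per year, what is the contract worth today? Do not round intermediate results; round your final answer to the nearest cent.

€113955.18

PV of 5-year annuity: €26,600.00 × [1 − (1+0.107)^−5] / 0.107 = 99057.31194
Perpetuity value at year 5: €2,650.00 / 0.107 = 24766.35514
PV of perpetuity: 24766.35514 / (1+0.107)^5 = 14897.86354
Total PV = 99057.31194 + 14897.86354 = 113955.17548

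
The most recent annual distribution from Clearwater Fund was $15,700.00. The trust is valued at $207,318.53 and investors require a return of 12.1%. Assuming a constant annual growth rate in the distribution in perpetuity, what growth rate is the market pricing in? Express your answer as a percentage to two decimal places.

4.21%

P = D₀(1+g)/(r−g) ⇒ P(r−g) = D₀(1+g) ⇒ g(P+D₀) = P·r − D₀
g = (P·r − D₀)/(P + D₀) = ($207,318.53×0.121 − $15,700.00) / ($207,318.53 + $15,700.00) = 0.042084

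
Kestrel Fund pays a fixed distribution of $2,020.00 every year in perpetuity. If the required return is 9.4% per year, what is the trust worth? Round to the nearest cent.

$21489.36

Level perpetuity: PV = C / r = $2,020.00 / 0.094 = $21,489.36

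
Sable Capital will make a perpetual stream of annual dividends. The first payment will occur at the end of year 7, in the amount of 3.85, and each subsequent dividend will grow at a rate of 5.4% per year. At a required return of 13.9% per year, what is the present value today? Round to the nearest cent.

Value at end of year 6: C₁ / (r − g) = 3.85 / (0.139 − 0.054) = 45.2941
Discount to today: PV = 45.2941 / (1 + 0.139)^6 = 45.2941 / 2.183445 = 20.74

20.74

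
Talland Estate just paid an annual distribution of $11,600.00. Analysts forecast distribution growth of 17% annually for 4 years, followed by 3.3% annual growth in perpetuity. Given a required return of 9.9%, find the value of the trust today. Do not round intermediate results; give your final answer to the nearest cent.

D_1 = 13572.00000
D_2 = 15879.24000
D_3 = 18578.71080
D_4 = 21737.09164
Terminal value at year 4: TV = D_4×(1+g_2)/(r−g_2) = 22454.41566/0.066 = 340218.41909
P_0 = D_1/(1+r)^1 + D_2/(1+r)^2 + D_3/(1+r)^3 + D_4/(1+r)^4 + TV/(1+r)^4
    = 12349.40855 + 13147.23204 + 13996.59825 + 14900.83709 + 233220.67743 = 287614.75336

$287614.75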